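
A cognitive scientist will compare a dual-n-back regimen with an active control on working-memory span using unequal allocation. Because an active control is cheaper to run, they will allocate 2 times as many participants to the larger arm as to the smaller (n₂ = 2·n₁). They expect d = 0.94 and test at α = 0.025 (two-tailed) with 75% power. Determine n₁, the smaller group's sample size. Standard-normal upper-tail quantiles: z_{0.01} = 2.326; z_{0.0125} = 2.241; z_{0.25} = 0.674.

With allocation ratio k = n₂/n₁ = 2, Var(x̄₁−x̄₂) = σ²(1/n₁ + 1/(k·n₁)) = σ²·(k+1)/(k·n₁).
So n₁ = (1 + 1/k)·((z_{α/2} + z_β)/d)² = 1.500 × (2.915/0.94)².
n₁ = 1.500 × 9.62 = 14.4.
Round up: n₁ = 15, giving n₂ = 2 × 15 = 30.

n₁ = 15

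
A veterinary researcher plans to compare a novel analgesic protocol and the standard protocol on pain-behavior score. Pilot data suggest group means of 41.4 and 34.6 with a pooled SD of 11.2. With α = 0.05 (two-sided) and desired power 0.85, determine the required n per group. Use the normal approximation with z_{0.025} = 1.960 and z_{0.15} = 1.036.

Cohen's d = |M₁ − M₂| / SD_pooled = |41.4 − 34.6| / 11.2 = 6.8 / 11.2 = 0.607.
For two independent groups with equal n: n = 2·((z_{α/2} + z_β) / d)².
z_{α/2} + z_β = 1.960 + 1.036 = 2.996.
n = 2 × (2.996 / 0.607)² = 2 × 4.936² = 2 × 24.36 = 48.7.
Round up to the next whole participant.

n = 49 per group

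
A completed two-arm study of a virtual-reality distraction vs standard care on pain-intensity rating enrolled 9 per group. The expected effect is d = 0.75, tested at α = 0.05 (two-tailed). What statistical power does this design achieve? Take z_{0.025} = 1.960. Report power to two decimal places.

power ≈ 0.36

For two equal groups, power = Φ(d·√(n/2) − z_{α/2}).
d·√(n/2) = 0.75 × √(9/2) = 0.75 × 2.121 = 1.591.
z_β = 1.591 − 1.960 = -0.369.
Power = Φ(-0.369) = 0.356.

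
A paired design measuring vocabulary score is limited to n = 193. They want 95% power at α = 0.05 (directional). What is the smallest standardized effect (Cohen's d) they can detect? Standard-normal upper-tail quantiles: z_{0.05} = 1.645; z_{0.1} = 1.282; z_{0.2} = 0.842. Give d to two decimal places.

For a single sample (or paired design) of n = 193: d_min = (z_{α} + z_β)/√n.
z-sum = 1.645 + 1.645 = 3.290.
d_min = 3.290 / √193 = 3.290 / 13.892 = 0.237.

d_min ≈ 0.24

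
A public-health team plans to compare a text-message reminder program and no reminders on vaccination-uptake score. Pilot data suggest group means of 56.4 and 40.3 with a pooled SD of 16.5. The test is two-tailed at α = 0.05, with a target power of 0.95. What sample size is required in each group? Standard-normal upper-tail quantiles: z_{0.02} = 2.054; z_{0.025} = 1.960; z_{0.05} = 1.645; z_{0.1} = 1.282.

n = 28 per group

Cohen's d = |M₁ − M₂| / SD_pooled = |56.4 − 40.3| / 16.5 = 16.1 / 16.5 = 0.976.
For two independent groups with equal n: n = 2·((z_{α/2} + z_β) / d)².
z_{α/2} + z_β = 1.960 + 1.645 = 3.605.
n = 2 × (3.605 / 0.976)² = 2 × 3.694² = 2 × 13.64 = 27.3.
Round up to the next whole participant.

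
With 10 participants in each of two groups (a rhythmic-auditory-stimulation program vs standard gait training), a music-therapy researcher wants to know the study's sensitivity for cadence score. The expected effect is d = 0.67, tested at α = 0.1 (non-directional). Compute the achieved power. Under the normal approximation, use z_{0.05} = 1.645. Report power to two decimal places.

power ≈ 0.44

For two equal groups, power = Φ(d·√(n/2) − z_{α/2}).
d·√(n/2) = 0.67 × √(10/2) = 0.67 × 2.236 = 1.498.
z_β = 1.498 − 1.645 = -0.147.
Power = Φ(-0.147) = 0.442.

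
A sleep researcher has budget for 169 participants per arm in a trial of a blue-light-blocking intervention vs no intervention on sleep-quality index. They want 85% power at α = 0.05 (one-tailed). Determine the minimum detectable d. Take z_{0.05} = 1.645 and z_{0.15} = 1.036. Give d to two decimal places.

For two independent groups of n = 169 each: d_min = (z_{α} + z_β)·√(2/n).
z-sum = 1.645 + 1.036 = 2.681.
d_min = 2.681 × √(2/169) = 2.681 × 0.1088 = 0.292.

d_min ≈ 0.29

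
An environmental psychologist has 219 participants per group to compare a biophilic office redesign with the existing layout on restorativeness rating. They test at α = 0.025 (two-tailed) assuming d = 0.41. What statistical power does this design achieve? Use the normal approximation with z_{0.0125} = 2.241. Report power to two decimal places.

For two equal groups, power = Φ(d·√(n/2) − z_{α/2}).
d·√(n/2) = 0.41 × √(219/2) = 0.41 × 10.464 = 4.290.
z_β = 4.290 − 2.241 = 2.049.
Power = Φ(2.049) = 0.980.

power ≈ 0.98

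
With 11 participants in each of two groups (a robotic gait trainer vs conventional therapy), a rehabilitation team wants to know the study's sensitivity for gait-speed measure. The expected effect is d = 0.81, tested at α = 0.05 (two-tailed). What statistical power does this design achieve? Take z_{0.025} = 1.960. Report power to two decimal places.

For two equal groups, power = Φ(d·√(n/2) − z_{α/2}).
d·√(n/2) = 0.81 × √(11/2) = 0.81 × 2.345 = 1.900.
z_β = 1.900 − 1.960 = -0.060.
Power = Φ(-0.060) = 0.476.

power ≈ 0.48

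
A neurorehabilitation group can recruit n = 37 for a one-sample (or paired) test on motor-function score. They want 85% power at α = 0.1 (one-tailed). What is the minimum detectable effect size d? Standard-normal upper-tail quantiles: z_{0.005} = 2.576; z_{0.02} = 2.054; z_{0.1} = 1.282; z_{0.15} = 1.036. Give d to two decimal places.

d_min ≈ 0.38

For a single sample (or paired design) of n = 37: d_min = (z_{α} + z_β)/√n.
z-sum = 1.282 + 1.036 = 2.318.
d_min = 2.318 / √37 = 2.318 / 6.083 = 0.381.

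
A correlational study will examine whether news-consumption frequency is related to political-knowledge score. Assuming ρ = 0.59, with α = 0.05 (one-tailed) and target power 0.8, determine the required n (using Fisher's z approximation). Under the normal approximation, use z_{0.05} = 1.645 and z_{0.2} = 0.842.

n = 17

Fisher's z: C = ½·ln((1+r)/(1−r)) = ½·ln(3.8780) = 0.6777.
n = ((z_{α} + z_β)/C)² + 3.
(1.645 + 0.842) / 0.6777 = 2.487 / 0.6777 = 3.670.
n = 3.670² + 3 = 13.47 + 3 = 16.5.
Round up.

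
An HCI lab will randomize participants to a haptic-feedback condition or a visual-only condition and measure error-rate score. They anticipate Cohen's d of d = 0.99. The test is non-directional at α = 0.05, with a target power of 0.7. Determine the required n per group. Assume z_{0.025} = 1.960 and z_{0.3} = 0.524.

For two independent groups with equal n: n = 2·((z_{α/2} + z_β) / d)².
z_{α/2} + z_β = 1.960 + 0.524 = 2.484.
n = 2 × (2.484 / 0.99)² = 2 × 2.509² = 2 × 6.30 = 12.6.
Round up to the next whole participant.

n = 13 per group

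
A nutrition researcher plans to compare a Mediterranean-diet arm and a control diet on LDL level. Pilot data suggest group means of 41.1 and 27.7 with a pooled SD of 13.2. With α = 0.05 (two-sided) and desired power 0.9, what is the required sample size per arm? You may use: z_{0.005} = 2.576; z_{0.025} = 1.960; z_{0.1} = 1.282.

n = 21 per group

Cohen's d = |M₁ − M₂| / SD_pooled = |41.1 − 27.7| / 13.2 = 13.4 / 13.2 = 1.015.
For two independent groups with equal n: n = 2·((z_{α/2} + z_β) / d)².
z_{α/2} + z_β = 1.960 + 1.282 = 3.242.
n = 2 × (3.242 / 1.015)² = 2 × 3.194² = 2 × 10.20 = 20.4.
Round up to the next whole participant.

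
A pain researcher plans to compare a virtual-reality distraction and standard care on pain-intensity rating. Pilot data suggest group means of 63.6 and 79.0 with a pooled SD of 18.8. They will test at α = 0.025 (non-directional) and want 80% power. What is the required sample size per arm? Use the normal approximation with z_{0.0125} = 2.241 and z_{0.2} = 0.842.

Cohen's d = |M₁ − M₂| / SD_pooled = |63.6 − 79.0| / 18.8 = 15.4 / 18.8 = 0.819.
For two independent groups with equal n: n = 2·((z_{α/2} + z_β) / d)².
z_{α/2} + z_β = 2.241 + 0.842 = 3.083.
n = 2 × (3.083 / 0.819)² = 2 × 3.764² = 2 × 14.17 = 28.3.
Round up to the next whole participant.

n = 29 per group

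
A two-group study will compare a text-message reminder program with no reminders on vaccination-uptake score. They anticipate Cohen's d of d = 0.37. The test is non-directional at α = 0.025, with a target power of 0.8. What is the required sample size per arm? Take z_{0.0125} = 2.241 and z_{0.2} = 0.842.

For two independent groups with equal n: n = 2·((z_{α/2} + z_β) / d)².
z_{α/2} + z_β = 2.241 + 0.842 = 3.083.
n = 2 × (3.083 / 0.37)² = 2 × 8.332² = 2 × 69.43 = 138.9.
Round up to the next whole participant.

n = 139 per group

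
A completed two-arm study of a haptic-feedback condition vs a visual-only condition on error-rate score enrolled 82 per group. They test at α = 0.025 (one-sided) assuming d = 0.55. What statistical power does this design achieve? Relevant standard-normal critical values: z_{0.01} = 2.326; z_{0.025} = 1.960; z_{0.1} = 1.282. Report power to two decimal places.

For two equal groups, power = Φ(d·√(n/2) − z_{α}).
d·√(n/2) = 0.55 × √(82/2) = 0.55 × 6.403 = 3.522.
z_β = 3.522 − 1.960 = 1.562.
Power = Φ(1.562) = 0.941.

power ≈ 0.94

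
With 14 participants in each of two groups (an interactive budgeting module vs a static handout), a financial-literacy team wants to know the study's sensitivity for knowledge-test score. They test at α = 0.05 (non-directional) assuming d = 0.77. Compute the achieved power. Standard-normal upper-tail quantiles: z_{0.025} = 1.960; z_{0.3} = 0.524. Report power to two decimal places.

For two equal groups, power = Φ(d·√(n/2) − z_{α/2}).
d·√(n/2) = 0.77 × √(14/2) = 0.77 × 2.646 = 2.037.
z_β = 2.037 − 1.960 = 0.077.
Power = Φ(0.077) = 0.531.

power ≈ 0.53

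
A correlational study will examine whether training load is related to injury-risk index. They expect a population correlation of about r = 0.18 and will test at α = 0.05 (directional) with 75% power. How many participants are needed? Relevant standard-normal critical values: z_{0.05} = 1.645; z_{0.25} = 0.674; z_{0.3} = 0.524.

Fisher's z: C = ½·ln((1+r)/(1−r)) = ½·ln(1.4390) = 0.1820.
n = ((z_{α} + z_β)/C)² + 3.
(1.645 + 0.674) / 0.1820 = 2.319 / 0.1820 = 12.742.
n = 12.742² + 3 = 162.35 + 3 = 165.4.
Round up.

n = 166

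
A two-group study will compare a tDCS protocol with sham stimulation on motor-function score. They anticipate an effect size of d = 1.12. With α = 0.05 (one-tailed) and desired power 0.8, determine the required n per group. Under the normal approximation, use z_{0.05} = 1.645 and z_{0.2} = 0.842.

For two independent groups with equal n: n = 2·((z_{α} + z_β) / d)².
z_{α} + z_β = 1.645 + 0.842 = 2.487.
n = 2 × (2.487 / 1.12)² = 2 × 2.221² = 2 × 4.93 = 9.9.
Round up to the next whole participant.

n = 10 per group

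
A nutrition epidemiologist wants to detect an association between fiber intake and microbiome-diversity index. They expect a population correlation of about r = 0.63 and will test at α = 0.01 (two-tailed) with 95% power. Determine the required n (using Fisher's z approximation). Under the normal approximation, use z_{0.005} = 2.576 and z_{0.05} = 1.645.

n = 36

Fisher's z: C = ½·ln((1+r)/(1−r)) = ½·ln(4.4054) = 0.7414.
n = ((z_{α/2} + z_β)/C)² + 3.
(2.576 + 1.645) / 0.7414 = 4.221 / 0.7414 = 5.693.
n = 5.693² + 3 = 32.41 + 3 = 35.4.
Round up.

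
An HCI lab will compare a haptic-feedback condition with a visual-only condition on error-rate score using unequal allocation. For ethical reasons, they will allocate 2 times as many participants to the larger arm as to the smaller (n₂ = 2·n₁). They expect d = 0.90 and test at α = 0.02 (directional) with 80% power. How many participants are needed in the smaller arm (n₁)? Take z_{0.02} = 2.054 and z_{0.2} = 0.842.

n₁ = 16

With allocation ratio k = n₂/n₁ = 2, Var(x̄₁−x̄₂) = σ²(1/n₁ + 1/(k·n₁)) = σ²·(k+1)/(k·n₁).
So n₁ = (1 + 1/k)·((z_{α} + z_β)/d)² = 1.500 × (2.896/0.90)².
n₁ = 1.500 × 10.35 = 15.5.
Round up: n₁ = 16, giving n₂ = 2 × 16 = 32.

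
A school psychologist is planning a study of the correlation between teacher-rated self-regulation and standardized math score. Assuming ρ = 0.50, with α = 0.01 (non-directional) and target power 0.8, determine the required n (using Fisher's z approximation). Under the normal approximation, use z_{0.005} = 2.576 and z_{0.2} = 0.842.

Fisher's z: C = ½·ln((1+r)/(1−r)) = ½·ln(3.0000) = 0.5493.
n = ((z_{α/2} + z_β)/C)² + 3.
(2.576 + 0.842) / 0.5493 = 3.418 / 0.5493 = 6.222.
n = 6.222² + 3 = 38.72 + 3 = 41.7.
Round up.

n = 42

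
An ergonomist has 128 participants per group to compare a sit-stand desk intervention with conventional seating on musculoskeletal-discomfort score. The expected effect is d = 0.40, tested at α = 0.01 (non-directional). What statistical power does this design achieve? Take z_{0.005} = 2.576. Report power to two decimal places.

For two equal groups, power = Φ(d·√(n/2) − z_{α/2}).
d·√(n/2) = 0.40 × √(128/2) = 0.40 × 8.000 = 3.200.
z_β = 3.200 − 2.576 = 0.624.
Power = Φ(0.624) = 0.734.

power ≈ 0.73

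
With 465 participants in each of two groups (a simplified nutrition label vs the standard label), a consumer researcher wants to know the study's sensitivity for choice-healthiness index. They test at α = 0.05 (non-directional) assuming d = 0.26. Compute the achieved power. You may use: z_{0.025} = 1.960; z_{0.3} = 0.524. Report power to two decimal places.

power ≈ 0.98

For two equal groups, power = Φ(d·√(n/2) − z_{α/2}).
d·√(n/2) = 0.26 × √(465/2) = 0.26 × 15.248 = 3.964.
z_β = 3.964 − 1.960 = 2.004.
Power = Φ(2.004) = 0.977.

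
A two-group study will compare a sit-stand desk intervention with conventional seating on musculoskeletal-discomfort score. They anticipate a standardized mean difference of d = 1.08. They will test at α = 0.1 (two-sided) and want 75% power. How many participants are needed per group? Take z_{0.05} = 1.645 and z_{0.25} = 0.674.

n = 10 per group

For two independent groups with equal n: n = 2·((z_{α/2} + z_β) / d)².
z_{α/2} + z_β = 1.645 + 0.674 = 2.319.
n = 2 × (2.319 / 1.08)² = 2 × 2.147² = 2 × 4.61 = 9.2.
Round up to the next whole participant.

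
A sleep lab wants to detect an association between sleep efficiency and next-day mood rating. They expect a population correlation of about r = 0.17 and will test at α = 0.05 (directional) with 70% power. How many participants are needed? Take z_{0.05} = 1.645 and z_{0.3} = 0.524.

n = 163

Fisher's z: C = ½·ln((1+r)/(1−r)) = ½·ln(1.4096) = 0.1717.
n = ((z_{α} + z_β)/C)² + 3.
(1.645 + 0.524) / 0.1717 = 2.169 / 0.1717 = 12.632.
n = 12.632² + 3 = 159.58 + 3 = 162.6.
Round up.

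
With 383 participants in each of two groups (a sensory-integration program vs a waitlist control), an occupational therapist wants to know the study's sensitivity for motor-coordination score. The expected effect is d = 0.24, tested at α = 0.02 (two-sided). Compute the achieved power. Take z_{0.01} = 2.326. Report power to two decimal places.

For two equal groups, power = Φ(d·√(n/2) − z_{α/2}).
d·√(n/2) = 0.24 × √(383/2) = 0.24 × 13.838 = 3.321.
z_β = 3.321 − 2.326 = 0.995.
Power = Φ(0.995) = 0.840.

power ≈ 0.84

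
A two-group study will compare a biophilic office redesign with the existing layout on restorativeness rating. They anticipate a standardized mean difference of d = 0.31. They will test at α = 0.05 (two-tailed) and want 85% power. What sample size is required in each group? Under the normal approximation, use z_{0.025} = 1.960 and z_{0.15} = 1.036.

n = 187 per group

For two independent groups with equal n: n = 2·((z_{α/2} + z_β) / d)².
z_{α/2} + z_β = 1.960 + 1.036 = 2.996.
n = 2 × (2.996 / 0.31)² = 2 × 9.665² = 2 × 93.40 = 186.8.
Round up to the next whole participant.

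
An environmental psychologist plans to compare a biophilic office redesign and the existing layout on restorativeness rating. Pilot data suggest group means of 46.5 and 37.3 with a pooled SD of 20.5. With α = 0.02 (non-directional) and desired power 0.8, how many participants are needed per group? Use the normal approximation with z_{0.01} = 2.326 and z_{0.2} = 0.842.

n = 100 per group

Cohen's d = |M₁ − M₂| / SD_pooled = |46.5 − 37.3| / 20.5 = 9.2 / 20.5 = 0.449.
For two independent groups with equal n: n = 2·((z_{α/2} + z_β) / d)².
z_{α/2} + z_β = 2.326 + 0.842 = 3.168.
n = 2 × (3.168 / 0.449)² = 2 × 7.056² = 2 × 49.78 = 99.6.
Round up to the next whole participant.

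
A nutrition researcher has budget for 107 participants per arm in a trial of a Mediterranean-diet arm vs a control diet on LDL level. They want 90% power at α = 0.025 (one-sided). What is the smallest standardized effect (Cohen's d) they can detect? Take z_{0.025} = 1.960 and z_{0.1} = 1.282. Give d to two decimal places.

For two independent groups of n = 107 each: d_min = (z_{α} + z_β)·√(2/n).
z-sum = 1.960 + 1.282 = 3.242.
d_min = 3.242 × √(2/107) = 3.242 × 0.1367 = 0.443.

d_min ≈ 0.44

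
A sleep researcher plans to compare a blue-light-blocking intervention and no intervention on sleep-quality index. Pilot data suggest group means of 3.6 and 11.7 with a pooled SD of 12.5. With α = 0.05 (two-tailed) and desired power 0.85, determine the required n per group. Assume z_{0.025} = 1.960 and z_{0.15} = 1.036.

Cohen's d = |M₁ − M₂| / SD_pooled = |3.6 − 11.7| / 12.5 = 8.1 / 12.5 = 0.648.
For two independent groups with equal n: n = 2·((z_{α/2} + z_β) / d)².
z_{α/2} + z_β = 1.960 + 1.036 = 2.996.
n = 2 × (2.996 / 0.648)² = 2 × 4.623² = 2 × 21.38 = 42.8.
Round up to the next whole participant.

n = 43 per group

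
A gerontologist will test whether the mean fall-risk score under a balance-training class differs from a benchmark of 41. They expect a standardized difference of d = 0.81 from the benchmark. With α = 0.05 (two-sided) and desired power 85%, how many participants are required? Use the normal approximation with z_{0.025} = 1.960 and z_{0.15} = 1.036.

For a one-sample test: n = ((z_{α/2} + z_β) / d)².
z_{α/2} + z_β = 1.960 + 1.036 = 2.996.
n = (2.996 / 0.81)² = 3.699² = 13.68.
Round up.

n = 14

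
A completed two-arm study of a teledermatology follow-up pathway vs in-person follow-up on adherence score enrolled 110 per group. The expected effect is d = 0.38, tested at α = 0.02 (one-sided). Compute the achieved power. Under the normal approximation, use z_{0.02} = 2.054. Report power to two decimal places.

For two equal groups, power = Φ(d·√(n/2) − z_{α}).
d·√(n/2) = 0.38 × √(110/2) = 0.38 × 7.416 = 2.818.
z_β = 2.818 − 2.054 = 0.764.
Power = Φ(0.764) = 0.778.

power ≈ 0.78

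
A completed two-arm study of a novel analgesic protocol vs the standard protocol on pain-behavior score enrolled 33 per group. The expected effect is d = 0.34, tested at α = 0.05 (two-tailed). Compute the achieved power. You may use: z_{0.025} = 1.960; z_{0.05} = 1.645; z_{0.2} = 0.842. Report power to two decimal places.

For two equal groups, power = Φ(d·√(n/2) − z_{α/2}).
d·√(n/2) = 0.34 × √(33/2) = 0.34 × 4.062 = 1.381.
z_β = 1.381 − 1.960 = -0.579.
Power = Φ(-0.579) = 0.281.

power ≈ 0.28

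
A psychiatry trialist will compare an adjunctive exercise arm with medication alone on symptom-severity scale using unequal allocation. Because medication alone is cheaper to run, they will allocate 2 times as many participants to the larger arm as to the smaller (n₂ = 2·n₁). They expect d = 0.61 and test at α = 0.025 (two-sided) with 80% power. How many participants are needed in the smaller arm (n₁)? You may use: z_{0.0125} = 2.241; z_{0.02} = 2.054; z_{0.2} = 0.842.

n₁ = 39

With allocation ratio k = n₂/n₁ = 2, Var(x̄₁−x̄₂) = σ²(1/n₁ + 1/(k·n₁)) = σ²·(k+1)/(k·n₁).
So n₁ = (1 + 1/k)·((z_{α/2} + z_β)/d)² = 1.500 × (3.083/0.61)².
n₁ = 1.500 × 25.54 = 38.3.
Round up: n₁ = 39, giving n₂ = 2 × 39 = 78.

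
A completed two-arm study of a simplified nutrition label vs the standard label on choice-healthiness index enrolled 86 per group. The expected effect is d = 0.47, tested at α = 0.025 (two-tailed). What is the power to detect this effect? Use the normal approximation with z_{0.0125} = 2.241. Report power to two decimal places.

power ≈ 0.80

For two equal groups, power = Φ(d·√(n/2) − z_{α/2}).
d·√(n/2) = 0.47 × √(86/2) = 0.47 × 6.557 = 3.082.
z_β = 3.082 − 2.241 = 0.841.
Power = Φ(0.841) = 0.800.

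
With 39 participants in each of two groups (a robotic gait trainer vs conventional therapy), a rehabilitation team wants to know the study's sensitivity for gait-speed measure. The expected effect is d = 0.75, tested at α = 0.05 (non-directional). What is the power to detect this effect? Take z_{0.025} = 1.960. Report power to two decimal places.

power ≈ 0.91

For two equal groups, power = Φ(d·√(n/2) − z_{α/2}).
d·√(n/2) = 0.75 × √(39/2) = 0.75 × 4.416 = 3.312.
z_β = 3.312 − 1.960 = 1.352.
Power = Φ(1.352) = 0.912.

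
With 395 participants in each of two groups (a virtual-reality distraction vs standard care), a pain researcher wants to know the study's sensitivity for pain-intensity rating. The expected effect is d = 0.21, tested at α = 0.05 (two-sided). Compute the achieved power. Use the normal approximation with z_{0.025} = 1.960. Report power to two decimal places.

power ≈ 0.84

For two equal groups, power = Φ(d·√(n/2) − z_{α/2}).
d·√(n/2) = 0.21 × √(395/2) = 0.21 × 14.053 = 2.951.
z_β = 2.951 − 1.960 = 0.991.
Power = Φ(0.991) = 0.839.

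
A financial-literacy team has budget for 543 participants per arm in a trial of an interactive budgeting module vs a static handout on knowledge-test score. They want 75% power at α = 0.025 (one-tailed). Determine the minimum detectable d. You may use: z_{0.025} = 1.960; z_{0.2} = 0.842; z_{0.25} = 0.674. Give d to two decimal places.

For two independent groups of n = 543 each: d_min = (z_{α} + z_β)·√(2/n).
z-sum = 1.960 + 0.674 = 2.634.
d_min = 2.634 × √(2/543) = 2.634 × 0.0607 = 0.160.

d_min ≈ 0.16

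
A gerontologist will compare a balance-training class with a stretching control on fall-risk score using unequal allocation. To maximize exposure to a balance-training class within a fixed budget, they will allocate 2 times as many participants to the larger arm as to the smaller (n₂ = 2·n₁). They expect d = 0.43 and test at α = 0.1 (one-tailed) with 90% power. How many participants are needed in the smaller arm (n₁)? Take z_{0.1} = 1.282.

With allocation ratio k = n₂/n₁ = 2, Var(x̄₁−x̄₂) = σ²(1/n₁ + 1/(k·n₁)) = σ²·(k+1)/(k·n₁).
So n₁ = (1 + 1/k)·((z_{α} + z_β)/d)² = 1.500 × (2.564/0.43)².
n₁ = 1.500 × 35.55 = 53.3.
Round up: n₁ = 54, giving n₂ = 2 × 54 = 108.

n₁ = 54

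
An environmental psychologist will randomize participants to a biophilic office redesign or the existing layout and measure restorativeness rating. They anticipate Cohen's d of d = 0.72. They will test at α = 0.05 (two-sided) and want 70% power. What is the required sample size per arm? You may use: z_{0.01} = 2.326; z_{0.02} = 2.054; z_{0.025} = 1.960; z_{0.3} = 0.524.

n = 24 per group

For two independent groups with equal n: n = 2·((z_{α/2} + z_β) / d)².
z_{α/2} + z_β = 1.960 + 0.524 = 2.484.
n = 2 × (2.484 / 0.72)² = 2 × 3.450² = 2 × 11.90 = 23.8.
Round up to the next whole participant.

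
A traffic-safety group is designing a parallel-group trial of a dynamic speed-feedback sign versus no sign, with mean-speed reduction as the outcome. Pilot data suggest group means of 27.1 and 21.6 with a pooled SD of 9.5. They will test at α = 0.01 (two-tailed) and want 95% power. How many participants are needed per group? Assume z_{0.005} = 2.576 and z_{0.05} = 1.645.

Cohen's d = |M₁ − M₂| / SD_pooled = |27.1 − 21.6| / 9.5 = 5.5 / 9.5 = 0.579.
For two independent groups with equal n: n = 2·((z_{α/2} + z_β) / d)².
z_{α/2} + z_β = 2.576 + 1.645 = 4.221.
n = 2 × (4.221 / 0.579)² = 2 × 7.290² = 2 × 53.15 = 106.3.
Round up to the next whole participant.

n = 107 per group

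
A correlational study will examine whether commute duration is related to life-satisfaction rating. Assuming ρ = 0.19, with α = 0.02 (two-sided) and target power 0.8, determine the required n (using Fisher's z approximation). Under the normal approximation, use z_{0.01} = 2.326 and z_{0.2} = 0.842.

Fisher's z: C = ½·ln((1+r)/(1−r)) = ½·ln(1.4691) = 0.1923.
n = ((z_{α/2} + z_β)/C)² + 3.
(2.326 + 0.842) / 0.1923 = 3.168 / 0.1923 = 16.474.
n = 16.474² + 3 = 271.40 + 3 = 274.4.
Round up.

n = 275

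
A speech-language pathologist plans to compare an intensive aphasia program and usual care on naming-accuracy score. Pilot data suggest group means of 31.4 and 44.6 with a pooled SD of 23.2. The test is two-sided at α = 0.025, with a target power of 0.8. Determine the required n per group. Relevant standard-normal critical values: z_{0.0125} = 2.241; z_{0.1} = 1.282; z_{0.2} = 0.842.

Cohen's d = |M₁ − M₂| / SD_pooled = |31.4 − 44.6| / 23.2 = 13.2 / 23.2 = 0.569.
For two independent groups with equal n: n = 2·((z_{α/2} + z_β) / d)².
z_{α/2} + z_β = 2.241 + 0.842 = 3.083.
n = 2 × (3.083 / 0.569)² = 2 × 5.418² = 2 × 29.36 = 58.7.
Round up to the next whole participant.

n = 59 per group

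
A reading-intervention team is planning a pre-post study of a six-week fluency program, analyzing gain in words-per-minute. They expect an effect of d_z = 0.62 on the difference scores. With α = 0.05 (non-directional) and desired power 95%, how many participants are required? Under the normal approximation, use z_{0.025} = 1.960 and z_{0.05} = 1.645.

n = 34 pairs

For a paired (one-sample on differences) test: n = ((z_{α/2} + z_β) / d)².
z_{α/2} + z_β = 1.960 + 1.645 = 3.605.
n = (3.605 / 0.62)² = 5.815² = 33.81.
Round up.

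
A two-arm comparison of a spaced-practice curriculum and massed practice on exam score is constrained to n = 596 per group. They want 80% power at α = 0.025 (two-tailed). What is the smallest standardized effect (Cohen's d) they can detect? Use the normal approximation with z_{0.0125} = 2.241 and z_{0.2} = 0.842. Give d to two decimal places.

d_min ≈ 0.18

For two independent groups of n = 596 each: d_min = (z_{α/2} + z_β)·√(2/n).
z-sum = 2.241 + 0.842 = 3.083.
d_min = 3.083 × √(2/596) = 3.083 × 0.0579 = 0.179.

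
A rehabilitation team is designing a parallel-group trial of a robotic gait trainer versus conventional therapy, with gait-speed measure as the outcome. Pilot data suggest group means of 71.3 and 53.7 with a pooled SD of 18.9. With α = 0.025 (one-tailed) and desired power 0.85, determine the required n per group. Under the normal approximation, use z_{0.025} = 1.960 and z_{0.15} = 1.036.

Cohen's d = |M₁ − M₂| / SD_pooled = |71.3 − 53.7| / 18.9 = 17.6 / 18.9 = 0.931.
For two independent groups with equal n: n = 2·((z_{α} + z_β) / d)².
z_{α} + z_β = 1.960 + 1.036 = 2.996.
n = 2 × (2.996 / 0.931)² = 2 × 3.218² = 2 × 10.36 = 20.7.
Round up to the next whole participant.

n = 21 per group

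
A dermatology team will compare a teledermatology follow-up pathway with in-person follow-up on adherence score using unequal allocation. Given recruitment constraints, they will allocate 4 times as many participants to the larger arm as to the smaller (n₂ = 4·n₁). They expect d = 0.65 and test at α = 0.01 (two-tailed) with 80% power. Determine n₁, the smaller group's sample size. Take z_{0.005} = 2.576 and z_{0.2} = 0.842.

With allocation ratio k = n₂/n₁ = 4, Var(x̄₁−x̄₂) = σ²(1/n₁ + 1/(k·n₁)) = σ²·(k+1)/(k·n₁).
So n₁ = (1 + 1/k)·((z_{α/2} + z_β)/d)² = 1.250 × (3.418/0.65)².
n₁ = 1.250 × 27.65 = 34.6.
Round up: n₁ = 35, giving n₂ = 4 × 35 = 140.

n₁ = 35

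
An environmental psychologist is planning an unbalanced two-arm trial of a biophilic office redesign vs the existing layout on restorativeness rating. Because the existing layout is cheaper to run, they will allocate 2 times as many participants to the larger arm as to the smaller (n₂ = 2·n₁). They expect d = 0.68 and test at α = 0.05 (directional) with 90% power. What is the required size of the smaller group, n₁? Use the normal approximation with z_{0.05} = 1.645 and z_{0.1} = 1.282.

With allocation ratio k = n₂/n₁ = 2, Var(x̄₁−x̄₂) = σ²(1/n₁ + 1/(k·n₁)) = σ²·(k+1)/(k·n₁).
So n₁ = (1 + 1/k)·((z_{α} + z_β)/d)² = 1.500 × (2.927/0.68)².
n₁ = 1.500 × 18.53 = 27.8.
Round up: n₁ = 28, giving n₂ = 2 × 28 = 56.

n₁ = 28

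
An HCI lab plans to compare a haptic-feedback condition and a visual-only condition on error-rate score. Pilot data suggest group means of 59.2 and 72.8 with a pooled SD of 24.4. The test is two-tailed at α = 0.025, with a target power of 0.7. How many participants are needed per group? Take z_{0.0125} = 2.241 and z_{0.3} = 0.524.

Cohen's d = |M₁ − M₂| / SD_pooled = |59.2 − 72.8| / 24.4 = 13.6 / 24.4 = 0.557.
For two independent groups with equal n: n = 2·((z_{α/2} + z_β) / d)².
z_{α/2} + z_β = 2.241 + 0.524 = 2.765.
n = 2 × (2.765 / 0.557)² = 2 × 4.964² = 2 × 24.64 = 49.3.
Round up to the next whole participant.

n = 50 per group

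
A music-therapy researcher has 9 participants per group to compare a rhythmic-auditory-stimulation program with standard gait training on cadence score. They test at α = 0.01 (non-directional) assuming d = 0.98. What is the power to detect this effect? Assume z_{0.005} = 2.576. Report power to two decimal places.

For two equal groups, power = Φ(d·√(n/2) − z_{α/2}).
d·√(n/2) = 0.98 × √(9/2) = 0.98 × 2.121 = 2.079.
z_β = 2.079 − 2.576 = -0.497.
Power = Φ(-0.497) = 0.310.

power ≈ 0.31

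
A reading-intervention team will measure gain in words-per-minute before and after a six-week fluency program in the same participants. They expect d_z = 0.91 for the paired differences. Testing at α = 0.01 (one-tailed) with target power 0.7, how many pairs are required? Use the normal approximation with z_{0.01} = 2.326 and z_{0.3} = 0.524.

n = 10 pairs

For a paired (one-sample on differences) test: n = ((z_{α} + z_β) / d)².
z_{α} + z_β = 2.326 + 0.524 = 2.850.
n = (2.850 / 0.91)² = 3.132² = 9.81.
Round up.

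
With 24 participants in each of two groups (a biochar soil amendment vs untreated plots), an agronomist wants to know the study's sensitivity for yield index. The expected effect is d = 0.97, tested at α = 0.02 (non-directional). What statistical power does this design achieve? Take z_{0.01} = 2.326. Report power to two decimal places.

power ≈ 0.85

For two equal groups, power = Φ(d·√(n/2) − z_{α/2}).
d·√(n/2) = 0.97 × √(24/2) = 0.97 × 3.464 = 3.360.
z_β = 3.360 − 2.326 = 1.034.
Power = Φ(1.034) = 0.849.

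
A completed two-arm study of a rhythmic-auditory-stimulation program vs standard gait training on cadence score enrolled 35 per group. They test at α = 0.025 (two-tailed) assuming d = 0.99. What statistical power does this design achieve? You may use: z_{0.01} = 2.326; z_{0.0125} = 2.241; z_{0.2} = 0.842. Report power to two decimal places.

For two equal groups, power = Φ(d·√(n/2) − z_{α/2}).
d·√(n/2) = 0.99 × √(35/2) = 0.99 × 4.183 = 4.141.
z_β = 4.141 − 2.241 = 1.900.
Power = Φ(1.900) = 0.971.

power ≈ 0.97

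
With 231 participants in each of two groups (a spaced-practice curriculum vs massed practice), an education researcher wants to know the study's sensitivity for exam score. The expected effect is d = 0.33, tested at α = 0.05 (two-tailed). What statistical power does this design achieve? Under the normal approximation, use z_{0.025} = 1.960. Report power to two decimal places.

power ≈ 0.94

For two equal groups, power = Φ(d·√(n/2) − z_{α/2}).
d·√(n/2) = 0.33 × √(231/2) = 0.33 × 10.747 = 3.547.
z_β = 3.547 − 1.960 = 1.587.
Power = Φ(1.587) = 0.944.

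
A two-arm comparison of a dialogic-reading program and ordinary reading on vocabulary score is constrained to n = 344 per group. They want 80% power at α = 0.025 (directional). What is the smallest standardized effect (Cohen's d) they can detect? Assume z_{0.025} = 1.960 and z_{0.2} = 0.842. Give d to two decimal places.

d_min ≈ 0.21

For two independent groups of n = 344 each: d_min = (z_{α} + z_β)·√(2/n).
z-sum = 1.960 + 0.842 = 2.802.
d_min = 2.802 × √(2/344) = 2.802 × 0.0762 = 0.214.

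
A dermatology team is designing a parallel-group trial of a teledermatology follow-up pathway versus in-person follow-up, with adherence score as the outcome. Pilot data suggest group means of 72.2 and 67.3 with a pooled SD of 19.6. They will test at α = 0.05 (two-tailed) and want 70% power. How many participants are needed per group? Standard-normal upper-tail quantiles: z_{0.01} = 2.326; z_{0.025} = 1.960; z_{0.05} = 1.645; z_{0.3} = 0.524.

n = 198 per group

Cohen's d = |M₁ − M₂| / SD_pooled = |72.2 − 67.3| / 19.6 = 4.9 / 19.6 = 0.250.
For two independent groups with equal n: n = 2·((z_{α/2} + z_β) / d)².
z_{α/2} + z_β = 1.960 + 0.524 = 2.484.
n = 2 × (2.484 / 0.250)² = 2 × 9.936² = 2 × 98.72 = 197.4.
Round up to the next whole participant.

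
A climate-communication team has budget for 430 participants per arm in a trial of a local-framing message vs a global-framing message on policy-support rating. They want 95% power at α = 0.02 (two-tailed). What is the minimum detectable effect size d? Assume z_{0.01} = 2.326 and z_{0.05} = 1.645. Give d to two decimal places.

For two independent groups of n = 430 each: d_min = (z_{α/2} + z_β)·√(2/n).
z-sum = 2.326 + 1.645 = 3.971.
d_min = 3.971 × √(2/430) = 3.971 × 0.0682 = 0.271.

d_min ≈ 0.27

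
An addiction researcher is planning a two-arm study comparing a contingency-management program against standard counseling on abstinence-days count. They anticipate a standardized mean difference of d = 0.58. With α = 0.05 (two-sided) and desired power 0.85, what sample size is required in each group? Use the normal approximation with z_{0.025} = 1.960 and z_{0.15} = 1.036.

n = 54 per group

For two independent groups with equal n: n = 2·((z_{α/2} + z_β) / d)².
z_{α/2} + z_β = 1.960 + 1.036 = 2.996.
n = 2 × (2.996 / 0.58)² = 2 × 5.166² = 2 × 26.68 = 53.4.
Round up to the next whole participant.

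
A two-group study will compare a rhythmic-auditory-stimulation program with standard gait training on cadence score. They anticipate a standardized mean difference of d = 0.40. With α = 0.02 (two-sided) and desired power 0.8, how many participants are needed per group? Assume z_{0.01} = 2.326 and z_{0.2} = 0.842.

For two independent groups with equal n: n = 2·((z_{α/2} + z_β) / d)².
z_{α/2} + z_β = 2.326 + 0.842 = 3.168.
n = 2 × (3.168 / 0.40)² = 2 × 7.920² = 2 × 62.73 = 125.5.
Round up to the next whole participant.

n = 126 per group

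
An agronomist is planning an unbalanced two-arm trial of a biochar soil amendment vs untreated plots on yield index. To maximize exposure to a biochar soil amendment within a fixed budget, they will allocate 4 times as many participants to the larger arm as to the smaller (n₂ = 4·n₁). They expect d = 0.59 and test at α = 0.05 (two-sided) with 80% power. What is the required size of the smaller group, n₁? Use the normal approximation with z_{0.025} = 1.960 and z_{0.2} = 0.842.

n₁ = 29

With allocation ratio k = n₂/n₁ = 4, Var(x̄₁−x̄₂) = σ²(1/n₁ + 1/(k·n₁)) = σ²·(k+1)/(k·n₁).
So n₁ = (1 + 1/k)·((z_{α/2} + z_β)/d)² = 1.250 × (2.802/0.59)².
n₁ = 1.250 × 22.55 = 28.2.
Round up: n₁ = 29, giving n₂ = 4 × 29 = 116.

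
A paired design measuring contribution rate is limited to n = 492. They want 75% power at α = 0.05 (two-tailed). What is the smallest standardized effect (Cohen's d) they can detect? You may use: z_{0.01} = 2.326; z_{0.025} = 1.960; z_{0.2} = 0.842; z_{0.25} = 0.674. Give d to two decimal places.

For a single sample (or paired design) of n = 492: d_min = (z_{α/2} + z_β)/√n.
z-sum = 1.960 + 0.674 = 2.634.
d_min = 2.634 / √492 = 2.634 / 22.181 = 0.119.

d_min ≈ 0.12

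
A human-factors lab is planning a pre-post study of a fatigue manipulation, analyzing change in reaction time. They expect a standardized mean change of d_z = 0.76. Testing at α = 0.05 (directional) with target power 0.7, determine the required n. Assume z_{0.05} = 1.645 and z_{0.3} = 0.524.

For a paired (one-sample on differences) test: n = ((z_{α} + z_β) / d)².
z_{α} + z_β = 1.645 + 0.524 = 2.169.
n = (2.169 / 0.76)² = 2.854² = 8.15.
Round up.

n = 9 pairs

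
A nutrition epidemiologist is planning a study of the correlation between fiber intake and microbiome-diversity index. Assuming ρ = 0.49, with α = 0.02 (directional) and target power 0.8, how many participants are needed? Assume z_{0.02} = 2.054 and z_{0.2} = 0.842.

n = 33

Fisher's z: C = ½·ln((1+r)/(1−r)) = ½·ln(2.9216) = 0.5361.
n = ((z_{α} + z_β)/C)² + 3.
(2.054 + 0.842) / 0.5361 = 2.896 / 0.5361 = 5.402.
n = 5.402² + 3 = 29.18 + 3 = 32.2.
Round up.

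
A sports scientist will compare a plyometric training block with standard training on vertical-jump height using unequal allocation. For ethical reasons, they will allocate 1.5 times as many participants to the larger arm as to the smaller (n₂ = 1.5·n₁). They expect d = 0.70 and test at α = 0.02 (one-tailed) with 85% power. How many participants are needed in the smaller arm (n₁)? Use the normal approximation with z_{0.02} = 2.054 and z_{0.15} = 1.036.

n₁ = 33

With allocation ratio k = n₂/n₁ = 1.5, Var(x̄₁−x̄₂) = σ²(1/n₁ + 1/(k·n₁)) = σ²·(k+1)/(k·n₁).
So n₁ = (1 + 1/k)·((z_{α} + z_β)/d)² = 1.667 × (3.090/0.70)².
n₁ = 1.667 × 19.49 = 32.5.
Round up: n₁ = 33, giving n₂ = ⌈1.5 × 33⌉ = ⌈49.5⌉ = 50.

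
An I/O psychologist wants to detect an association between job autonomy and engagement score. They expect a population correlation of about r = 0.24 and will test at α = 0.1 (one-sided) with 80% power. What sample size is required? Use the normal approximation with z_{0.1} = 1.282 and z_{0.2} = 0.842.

Fisher's z: C = ½·ln((1+r)/(1−r)) = ½·ln(1.6316) = 0.2448.
n = ((z_{α} + z_β)/C)² + 3.
(1.282 + 0.842) / 0.2448 = 2.124 / 0.2448 = 8.676.
n = 8.676² + 3 = 75.28 + 3 = 78.3.
Round up.

n = 79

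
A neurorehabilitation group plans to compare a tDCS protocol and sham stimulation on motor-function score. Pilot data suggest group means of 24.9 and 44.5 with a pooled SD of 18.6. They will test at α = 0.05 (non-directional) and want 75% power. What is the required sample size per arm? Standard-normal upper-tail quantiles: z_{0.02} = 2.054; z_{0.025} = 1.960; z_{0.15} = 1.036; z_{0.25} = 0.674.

n = 13 per group

Cohen's d = |M₁ − M₂| / SD_pooled = |24.9 − 44.5| / 18.6 = 19.6 / 18.6 = 1.054.
For two independent groups with equal n: n = 2·((z_{α/2} + z_β) / d)².
z_{α/2} + z_β = 1.960 + 0.674 = 2.634.
n = 2 × (2.634 / 1.054)² = 2 × 2.499² = 2 × 6.25 = 12.5.
Round up to the next whole participant.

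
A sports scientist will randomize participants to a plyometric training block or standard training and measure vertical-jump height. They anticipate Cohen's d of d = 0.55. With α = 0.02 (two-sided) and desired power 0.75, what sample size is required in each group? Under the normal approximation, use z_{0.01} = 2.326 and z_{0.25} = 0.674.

For two independent groups with equal n: n = 2·((z_{α/2} + z_β) / d)².
z_{α/2} + z_β = 2.326 + 0.674 = 3.000.
n = 2 × (3.000 / 0.55)² = 2 × 5.455² = 2 × 29.75 = 59.5.
Round up to the next whole participant.

n = 60 per group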